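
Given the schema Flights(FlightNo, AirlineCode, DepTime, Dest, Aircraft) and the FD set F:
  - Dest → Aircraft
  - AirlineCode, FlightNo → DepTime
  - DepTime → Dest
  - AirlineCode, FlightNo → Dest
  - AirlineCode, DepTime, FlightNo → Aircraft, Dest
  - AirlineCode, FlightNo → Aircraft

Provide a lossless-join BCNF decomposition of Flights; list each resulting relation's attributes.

{Aircraft, Dest}; {AirlineCode, DepTime, FlightNo}; {DepTime, Dest}

Candidate key of the original relation: {AirlineCode, FlightNo}.
Within {Aircraft, AirlineCode, DepTime, Dest, FlightNo}: {Dest}⁺ ∩ {Aircraft, AirlineCode, DepTime, Dest, FlightNo} = {Aircraft, Dest}, not the whole set, so Dest → Aircraft violates BCNF; decompose into {Aircraft, Dest} and {AirlineCode, DepTime, Dest, FlightNo}.
{Aircraft, Dest}: every determinant is a superkey — BCNF.
Within {AirlineCode, DepTime, Dest, FlightNo}: {DepTime}⁺ ∩ {AirlineCode, DepTime, Dest, FlightNo} = {DepTime, Dest}, not the whole set, so DepTime → Dest violates BCNF; decompose into {DepTime, Dest} and {AirlineCode, DepTime, FlightNo}.
{DepTime, Dest}: every determinant is a superkey — BCNF.
{AirlineCode, DepTime, FlightNo}: every determinant is a superkey — BCNF.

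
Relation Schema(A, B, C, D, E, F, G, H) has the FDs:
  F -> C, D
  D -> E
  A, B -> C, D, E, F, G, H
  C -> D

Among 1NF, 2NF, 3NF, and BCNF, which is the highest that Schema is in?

Candidate key: {A, B}. Prime attributes: {A, B}.
For F -> C, D we have {F}⁺ = {C, D, E, F}; {F} is not a superkey, so BCNF fails.
F -> C, D determines the non-prime attributes {C, D} from a non-superkey — 3NF is violated.
No non-prime attribute depends on a proper subset of any candidate key, so 2NF holds.

2NF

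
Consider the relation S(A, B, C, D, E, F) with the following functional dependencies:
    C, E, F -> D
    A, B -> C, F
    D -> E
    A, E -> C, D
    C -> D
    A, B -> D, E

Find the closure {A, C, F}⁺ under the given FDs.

Start with {A, C, F}.
C -> D applies; add {D} → now {A, C, D, F}.
D -> E applies; add {E} → now {A, C, D, E, F}.
No further FD applies.

{A, C, D, E, F}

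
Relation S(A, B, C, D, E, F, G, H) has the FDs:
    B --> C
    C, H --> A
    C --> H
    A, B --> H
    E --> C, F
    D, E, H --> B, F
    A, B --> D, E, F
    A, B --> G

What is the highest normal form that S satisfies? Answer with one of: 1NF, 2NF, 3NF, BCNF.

Candidate keys: {B}, {D, E}. Prime attributes: {B, D, E}.
For C, H --> A we have {C, H}⁺ = {A, C, H}; {C, H} is not a superkey, so BCNF fails.
C, H --> A determines the non-prime attribute {A} from a non-superkey — 3NF is violated.
The proper key subset {E} of {D, E} determines non-prime {A, C, F, H}, so the relation is not even in 2NF.

1NF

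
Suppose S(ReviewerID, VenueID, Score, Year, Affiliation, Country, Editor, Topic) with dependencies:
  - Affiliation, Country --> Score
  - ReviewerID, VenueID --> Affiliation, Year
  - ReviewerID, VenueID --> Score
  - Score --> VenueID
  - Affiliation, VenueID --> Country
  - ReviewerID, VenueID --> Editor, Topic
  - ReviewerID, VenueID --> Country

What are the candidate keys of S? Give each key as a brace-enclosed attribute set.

{Affiliation, Country, ReviewerID}, {ReviewerID, Score}, {ReviewerID, VenueID}

{ReviewerID} never appears on the right of any FD, so every key must include it.
{ReviewerID, Score}⁺ = {Affiliation, Country, Editor, ReviewerID, Score, Topic, VenueID, Year}, which is every attribute, so {ReviewerID, Score} is a candidate key.
{ReviewerID, VenueID}⁺ = {Affiliation, Country, Editor, ReviewerID, Score, Topic, VenueID, Year}, which is every attribute, so {ReviewerID, VenueID} is a candidate key.
{Affiliation, Country, ReviewerID}⁺ = {Affiliation, Country, Editor, ReviewerID, Score, Topic, VenueID, Year}, which is every attribute, so {Affiliation, Country, ReviewerID} is a candidate key.
No proper subset of any of these is a key, and no other minimal superkey exists.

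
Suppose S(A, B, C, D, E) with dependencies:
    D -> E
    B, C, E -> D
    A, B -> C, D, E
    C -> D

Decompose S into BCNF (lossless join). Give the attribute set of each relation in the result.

Candidate key of the original relation: {A, B}.
{A, B, C, D, E}: {D} determines {D, E} here but is not a superkey — split on D -> E, giving {D, E} and {A, B, C, D}.
{D, E} has no BCNF violation.
{A, B, C, D}: {C} determines {C, D} here but is not a superkey — split on C -> D, giving {C, D} and {A, B, C}.
{C, D} has no BCNF violation.
{A, B, C} has no BCNF violation.

{A, B, C}; {C, D}; {D, E}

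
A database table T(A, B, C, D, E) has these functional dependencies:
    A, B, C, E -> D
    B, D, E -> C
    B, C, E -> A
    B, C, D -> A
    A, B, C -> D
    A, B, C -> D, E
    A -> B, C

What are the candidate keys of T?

{A}, {B, C, D}, {B, C, E}, {B, D, E}

{A} is a candidate key since {A}⁺ = {A, B, C, D, E} covers every attribute.
{B, C, D} is a candidate key since {B, C, D}⁺ = {A, B, C, D, E} covers every attribute.
{B, C, E} is a candidate key since {B, C, E}⁺ = {A, B, C, D, E} covers every attribute.
{B, D, E} is a candidate key since {B, D, E}⁺ = {A, B, C, D, E} covers every attribute.
No proper subset of any of these is a key, and no other minimal superkey exists.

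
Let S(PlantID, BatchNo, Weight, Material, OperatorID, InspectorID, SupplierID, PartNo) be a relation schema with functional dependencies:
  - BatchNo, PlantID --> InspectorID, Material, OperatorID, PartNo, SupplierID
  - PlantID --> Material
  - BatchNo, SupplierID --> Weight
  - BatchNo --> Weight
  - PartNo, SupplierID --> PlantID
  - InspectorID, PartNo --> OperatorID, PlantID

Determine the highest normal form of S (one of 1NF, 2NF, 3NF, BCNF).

Candidate keys: {BatchNo, InspectorID, PartNo}, {BatchNo, PartNo, SupplierID}, {BatchNo, PlantID}. Prime attributes: {BatchNo, InspectorID, PartNo, PlantID, SupplierID}.
For PlantID --> Material we have {PlantID}⁺ = {Material, PlantID}; {PlantID} is not a superkey, so BCNF fails.
PlantID --> Material has non-prime {Material} on the right and a non-superkey on the left, so 3NF fails.
The proper key subset {BatchNo} of {BatchNo, PlantID} determines non-prime {Weight}, so the relation is not even in 2NF.

1NF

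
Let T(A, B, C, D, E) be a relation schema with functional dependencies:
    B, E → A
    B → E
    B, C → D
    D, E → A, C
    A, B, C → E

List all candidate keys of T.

{B, C}, {B, D}

{B} never appears on the right of any FD, so every key must include it.
{B, C} is a candidate key since {B, C}⁺ = {A, B, C, D, E} covers every attribute.
{B, D} is a candidate key since {B, D}⁺ = {A, B, C, D, E} covers every attribute.
These are minimal and exhaustive — every other superkey contains one of them.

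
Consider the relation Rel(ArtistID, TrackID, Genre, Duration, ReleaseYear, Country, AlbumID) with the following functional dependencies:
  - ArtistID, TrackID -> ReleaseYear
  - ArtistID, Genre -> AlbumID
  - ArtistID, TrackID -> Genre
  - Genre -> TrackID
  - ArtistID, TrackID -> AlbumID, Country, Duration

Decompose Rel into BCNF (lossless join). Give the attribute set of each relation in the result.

{AlbumID, ArtistID, Country, Duration, Genre, ReleaseYear}; {Genre, TrackID}

Candidate keys of the original relation: {ArtistID, Genre}, {ArtistID, TrackID}.
Within {AlbumID, ArtistID, Country, Duration, Genre, ReleaseYear, TrackID}: {Genre}⁺ ∩ {AlbumID, ArtistID, Country, Duration, Genre, ReleaseYear, TrackID} = {Genre, TrackID}, not the whole set, so Genre -> TrackID violates BCNF; decompose into {Genre, TrackID} and {AlbumID, ArtistID, Country, Duration, Genre, ReleaseYear}.
{Genre, TrackID}: every determinant is a superkey — BCNF.
{AlbumID, ArtistID, Country, Duration, Genre, ReleaseYear}: every determinant is a superkey — BCNF.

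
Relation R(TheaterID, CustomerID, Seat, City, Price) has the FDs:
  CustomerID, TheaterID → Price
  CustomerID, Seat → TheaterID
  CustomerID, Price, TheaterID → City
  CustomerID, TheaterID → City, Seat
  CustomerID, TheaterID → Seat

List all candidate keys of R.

No FD produces {CustomerID}, so it must be in every candidate key.
{CustomerID, Seat}⁺ = {City, CustomerID, Price, Seat, TheaterID}, which is every attribute, so {CustomerID, Seat} is a candidate key.
{CustomerID, TheaterID}⁺ = {City, CustomerID, Price, Seat, TheaterID}, which is every attribute, so {CustomerID, TheaterID} is a candidate key.
No proper subset of any of these is a key, and no other minimal superkey exists.

{CustomerID, Seat}, {CustomerID, TheaterID}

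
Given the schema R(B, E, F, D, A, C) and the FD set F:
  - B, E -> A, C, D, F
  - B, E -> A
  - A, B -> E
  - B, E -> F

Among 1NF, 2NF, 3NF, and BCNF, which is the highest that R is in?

BCNF

Candidate keys: {A, B}, {B, E}. Prime attributes: {A, B, E}.
Each dependency's left side is a superkey — BCNF holds.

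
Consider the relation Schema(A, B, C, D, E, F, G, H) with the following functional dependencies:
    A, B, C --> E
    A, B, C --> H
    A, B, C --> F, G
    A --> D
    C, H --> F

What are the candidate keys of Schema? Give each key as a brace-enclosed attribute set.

{A, B, C}

Attributes never on any right-hand side: {A, B, C} — every candidate key must contain all of them.
{A, B, C} is a candidate key since {A, B, C}⁺ = {A, B, C, D, E, F, G, H} covers every attribute.
No smaller or unrelated set reaches every attribute, so there are no other keys.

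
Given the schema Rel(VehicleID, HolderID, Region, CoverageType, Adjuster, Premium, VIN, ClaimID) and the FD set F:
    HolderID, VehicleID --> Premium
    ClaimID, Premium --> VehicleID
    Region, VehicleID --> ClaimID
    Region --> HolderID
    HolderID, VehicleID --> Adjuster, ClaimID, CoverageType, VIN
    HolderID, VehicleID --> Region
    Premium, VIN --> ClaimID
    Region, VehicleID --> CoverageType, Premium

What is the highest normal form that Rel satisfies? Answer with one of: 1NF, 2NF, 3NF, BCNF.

3NF

Candidate keys: {ClaimID, HolderID, Premium}, {ClaimID, Premium, Region}, {HolderID, Premium, VIN}, {HolderID, VehicleID}, {Premium, Region, VIN}, {Region, VehicleID}. Prime attributes: {ClaimID, HolderID, Premium, Region, VIN, VehicleID}.
ClaimID, Premium --> VehicleID: {ClaimID, Premium}⁺ = {ClaimID, Premium, VehicleID}, which is not all of the attributes, so the left side is not a superkey — BCNF is violated.
But every attribute on its right side ({VehicleID}) is prime, and the same holds for every other non-superkey FD, so 3NF still holds.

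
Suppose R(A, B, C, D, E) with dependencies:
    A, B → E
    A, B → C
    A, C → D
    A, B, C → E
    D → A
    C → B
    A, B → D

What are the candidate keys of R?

{A, B} is a candidate key since {A, B}⁺ = {A, B, C, D, E} covers every attribute.
{A, C} is a candidate key since {A, C}⁺ = {A, B, C, D, E} covers every attribute.
{B, D} is a candidate key since {B, D}⁺ = {A, B, C, D, E} covers every attribute.
{C, D} is a candidate key since {C, D}⁺ = {A, B, C, D, E} covers every attribute.
No proper subset of any of these is a key, and no other minimal superkey exists.

{A, B}, {A, C}, {B, D}, {C, D}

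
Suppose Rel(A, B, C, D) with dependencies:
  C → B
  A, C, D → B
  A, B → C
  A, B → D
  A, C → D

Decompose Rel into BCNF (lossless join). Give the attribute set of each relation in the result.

Candidate keys of the original relation: {A, B}, {A, C}.
{A, B, C, D}: {C} determines {B, C} here but is not a superkey — split on C → B, giving {B, C} and {A, C, D}.
{B, C}: every determinant is a superkey — BCNF.
{A, C, D}: every determinant is a superkey — BCNF.

{A, C, D}; {B, C}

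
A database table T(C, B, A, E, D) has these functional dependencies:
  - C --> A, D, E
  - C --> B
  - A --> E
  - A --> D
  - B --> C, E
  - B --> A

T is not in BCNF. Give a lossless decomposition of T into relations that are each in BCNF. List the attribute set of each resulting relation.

{A, B, C}; {A, D, E}

Candidate keys of the original relation: {B}, {C}.
{A, B, C, D, E}: {A} determines {A, D, E} here but is not a superkey — split on A --> D, E, giving {A, D, E} and {A, B, C}.
{A, D, E} has no BCNF violation.
{A, B, C} has no BCNF violation.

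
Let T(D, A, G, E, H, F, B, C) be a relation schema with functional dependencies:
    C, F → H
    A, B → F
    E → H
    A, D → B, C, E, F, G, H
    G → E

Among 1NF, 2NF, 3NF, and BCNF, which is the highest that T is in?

Candidate key: {A, D}. Prime attributes: {A, D}.
C, F → H breaks BCNF: {C, F}⁺ = {C, F, H}, so {C, F} is not a superkey.
C, F → H has non-prime {H} on the right and a non-superkey on the left, so 3NF fails.
Checking every proper subset of each key, none determines a non-prime attribute — 2NF is satisfied.

2NF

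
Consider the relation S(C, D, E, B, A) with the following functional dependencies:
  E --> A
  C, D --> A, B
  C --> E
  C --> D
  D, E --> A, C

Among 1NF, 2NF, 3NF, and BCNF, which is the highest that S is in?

Candidate keys: {C}, {D, E}. Prime attributes: {C, D, E}.
E --> A: {E}⁺ = {A, E}, which is not all of the attributes, so the left side is not a superkey — BCNF is violated.
Because {A} is non-prime and the left side of E --> A is not a superkey, the relation is not in 3NF.
The proper key subset {E} of {D, E} determines non-prime {A}, so the relation is not even in 2NF.

1NF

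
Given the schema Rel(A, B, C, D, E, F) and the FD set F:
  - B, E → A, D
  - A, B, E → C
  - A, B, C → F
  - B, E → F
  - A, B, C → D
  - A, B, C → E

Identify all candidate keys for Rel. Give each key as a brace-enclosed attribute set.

No FD produces {B}, so it must be in every candidate key.
{B, E}⁺ = {A, B, C, D, E, F}, which is every attribute, so {B, E} is a candidate key.
{A, B, C}⁺ = {A, B, C, D, E, F}, which is every attribute, so {A, B, C} is a candidate key.
These are minimal and exhaustive — every other superkey contains one of them.

{A, B, C}, {B, E}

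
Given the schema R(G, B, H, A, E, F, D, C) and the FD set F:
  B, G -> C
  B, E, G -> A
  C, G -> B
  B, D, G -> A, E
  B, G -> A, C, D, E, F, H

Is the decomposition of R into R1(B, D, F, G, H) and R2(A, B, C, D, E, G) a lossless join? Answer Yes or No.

The shared attributes are {B, D, G} and {B, D, G}⁺ = {A, B, C, D, E, F, G, H}.
Since R1 ⊆ {A, B, C, D, E, F, G, H}, the intersection is a superkey of R1; the decomposition is lossless.

Yes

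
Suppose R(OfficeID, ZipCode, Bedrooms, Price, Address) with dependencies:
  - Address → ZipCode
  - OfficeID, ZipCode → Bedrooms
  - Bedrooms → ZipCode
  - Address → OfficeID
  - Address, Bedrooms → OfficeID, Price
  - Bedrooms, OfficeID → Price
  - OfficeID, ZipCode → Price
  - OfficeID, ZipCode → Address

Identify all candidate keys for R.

{Address}, {Bedrooms, OfficeID}, {OfficeID, ZipCode}

Closure of {Address} is {Address, Bedrooms, OfficeID, Price, ZipCode}, the whole schema; {Address} is a candidate key.
Closure of {Bedrooms, OfficeID} is {Address, Bedrooms, OfficeID, Price, ZipCode}, the whole schema; {Bedrooms, OfficeID} is a candidate key.
Closure of {OfficeID, ZipCode} is {Address, Bedrooms, OfficeID, Price, ZipCode}, the whole schema; {OfficeID, ZipCode} is a candidate key.
Any other superkey properly contains one of these, so there are no further candidate keys.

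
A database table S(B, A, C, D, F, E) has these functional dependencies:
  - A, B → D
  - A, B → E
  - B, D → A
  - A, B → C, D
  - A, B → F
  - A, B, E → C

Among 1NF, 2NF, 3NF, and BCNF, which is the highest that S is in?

BCNF

Candidate keys: {A, B}, {B, D}. Prime attributes: {A, B, D}.
Each dependency's left side is a superkey — BCNF holds.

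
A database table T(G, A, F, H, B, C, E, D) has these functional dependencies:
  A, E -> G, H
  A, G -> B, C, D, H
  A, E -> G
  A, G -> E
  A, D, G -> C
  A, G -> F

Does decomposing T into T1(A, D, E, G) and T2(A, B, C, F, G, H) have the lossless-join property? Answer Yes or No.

Yes

Common attributes: {A, G}; their closure is {A, B, C, D, E, F, G, H}.
This includes all of T1, so the common attributes are a superkey of T1 — the join is lossless.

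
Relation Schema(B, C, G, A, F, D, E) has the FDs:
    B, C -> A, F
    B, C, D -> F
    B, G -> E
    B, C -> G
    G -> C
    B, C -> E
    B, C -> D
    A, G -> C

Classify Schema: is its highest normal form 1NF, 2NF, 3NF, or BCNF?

3NF

Candidate keys: {B, C}, {B, G}. Prime attributes: {B, C, G}.
For G -> C we have {G}⁺ = {C, G}; {G} is not a superkey, so BCNF fails.
Since {C} ⊆ prime attributes and every other non-superkey FD also has a prime right side, the schema is in 3NF.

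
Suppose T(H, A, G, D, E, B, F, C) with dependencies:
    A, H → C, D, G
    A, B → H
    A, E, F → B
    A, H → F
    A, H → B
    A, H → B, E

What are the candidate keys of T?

Attributes never on any right-hand side: {A} — every candidate key must contain it.
{A, B} is a candidate key since {A, B}⁺ = {A, B, C, D, E, F, G, H} covers every attribute.
{A, H} is a candidate key since {A, H}⁺ = {A, B, C, D, E, F, G, H} covers every attribute.
{A, E, F} is a candidate key since {A, E, F}⁺ = {A, B, C, D, E, F, G, H} covers every attribute.
These are minimal and exhaustive — every other superkey contains one of them.

{A, B}, {A, E, F}, {A, H}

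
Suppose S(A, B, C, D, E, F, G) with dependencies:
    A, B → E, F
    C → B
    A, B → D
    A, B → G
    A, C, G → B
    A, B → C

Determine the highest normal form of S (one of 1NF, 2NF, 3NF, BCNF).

3NF

Candidate keys: {A, B}, {A, C}. Prime attributes: {A, B, C}.
C → B: {C}⁺ = {B, C}, which is not all of the attributes, so the left side is not a superkey — BCNF is violated.
Its right-hand attributes {B} are all prime, as are those of every other non-superkey FD — the relation is in 3NF.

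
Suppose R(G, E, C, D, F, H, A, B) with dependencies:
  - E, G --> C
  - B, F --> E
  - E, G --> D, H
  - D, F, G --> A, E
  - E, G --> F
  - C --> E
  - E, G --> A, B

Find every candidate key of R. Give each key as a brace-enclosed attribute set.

Attributes never on any right-hand side: {G} — every candidate key must contain it.
{C, G}⁺ = {A, B, C, D, E, F, G, H}, which is every attribute, so {C, G} is a candidate key.
{E, G}⁺ = {A, B, C, D, E, F, G, H}, which is every attribute, so {E, G} is a candidate key.
{B, F, G}⁺ = {A, B, C, D, E, F, G, H}, which is every attribute, so {B, F, G} is a candidate key.
{D, F, G}⁺ = {A, B, C, D, E, F, G, H}, which is every attribute, so {D, F, G} is a candidate key.
Any other superkey properly contains one of these, so there are no further candidate keys.

{B, F, G}, {C, G}, {D, F, G}, {E, G}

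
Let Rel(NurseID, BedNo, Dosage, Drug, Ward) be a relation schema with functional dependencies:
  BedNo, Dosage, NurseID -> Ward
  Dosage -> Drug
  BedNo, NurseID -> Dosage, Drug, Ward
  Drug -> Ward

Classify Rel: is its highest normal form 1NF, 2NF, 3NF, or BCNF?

2NF

Candidate key: {BedNo, NurseID}. Prime attributes: {BedNo, NurseID}.
Dosage -> Drug breaks BCNF: {Dosage}⁺ = {Dosage, Drug, Ward}, so {Dosage} is not a superkey.
Because {Drug} is non-prime and the left side of Dosage -> Drug is not a superkey, the relation is not in 3NF.
No non-prime attribute depends on a proper subset of any candidate key, so 2NF holds.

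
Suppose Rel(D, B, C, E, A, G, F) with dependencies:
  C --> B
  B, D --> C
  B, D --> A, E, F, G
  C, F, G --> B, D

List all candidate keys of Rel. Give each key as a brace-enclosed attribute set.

{B, D}⁺ = {A, B, C, D, E, F, G} — all of the relation — so {B, D} is a candidate key.
{C, D}⁺ = {A, B, C, D, E, F, G} — all of the relation — so {C, D} is a candidate key.
{C, F, G}⁺ = {A, B, C, D, E, F, G} — all of the relation — so {C, F, G} is a candidate key.
No proper subset of any of these is a key, and no other minimal superkey exists.

{B, D}, {C, D}, {C, F, G}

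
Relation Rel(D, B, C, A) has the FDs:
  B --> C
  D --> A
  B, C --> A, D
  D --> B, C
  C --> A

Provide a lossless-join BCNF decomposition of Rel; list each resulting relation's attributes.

{A, C}; {B, C, D}

Candidate keys of the original relation: {B}, {D}.
In {A, B, C, D}, {C} is not a superkey ({C}⁺ restricted to this set is {A, C}), so split on C --> A into {A, C} and {B, C, D}.
{A, C} has no BCNF violation.
{B, C, D} has no BCNF violation.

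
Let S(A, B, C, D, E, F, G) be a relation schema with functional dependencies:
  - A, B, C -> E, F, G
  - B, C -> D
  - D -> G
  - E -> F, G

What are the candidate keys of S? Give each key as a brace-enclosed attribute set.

{A, B, C}

No FD produces {A, B, C}, so they must be in every candidate key.
{A, B, C}⁺ = {A, B, C, D, E, F, G}, which is every attribute, so {A, B, C} is a candidate key.
Every other attribute set either contains this one or has a smaller closure.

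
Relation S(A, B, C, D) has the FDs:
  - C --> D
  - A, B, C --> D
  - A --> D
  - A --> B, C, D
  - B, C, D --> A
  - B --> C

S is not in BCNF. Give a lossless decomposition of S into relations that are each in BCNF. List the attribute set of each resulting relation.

Candidate keys of the original relation: {A}, {B}.
Within {A, B, C, D}: {C}⁺ ∩ {A, B, C, D} = {C, D}, not the whole set, so C --> D violates BCNF; decompose into {C, D} and {A, B, C}.
{C, D} is in BCNF.
{A, B, C} is in BCNF.

{A, B, C}; {C, D}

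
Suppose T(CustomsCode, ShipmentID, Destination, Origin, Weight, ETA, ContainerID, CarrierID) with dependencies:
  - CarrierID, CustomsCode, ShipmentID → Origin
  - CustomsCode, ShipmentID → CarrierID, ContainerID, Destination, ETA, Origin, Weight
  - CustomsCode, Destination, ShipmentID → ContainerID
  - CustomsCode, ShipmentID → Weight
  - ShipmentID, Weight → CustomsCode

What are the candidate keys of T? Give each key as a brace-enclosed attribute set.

Attributes never on any right-hand side: {ShipmentID} — every candidate key must contain it.
{CustomsCode, ShipmentID} is a candidate key since {CustomsCode, ShipmentID}⁺ = {CarrierID, ContainerID, CustomsCode, Destination, ETA, Origin, ShipmentID, Weight} covers every attribute.
{ShipmentID, Weight} is a candidate key since {ShipmentID, Weight}⁺ = {CarrierID, ContainerID, CustomsCode, Destination, ETA, Origin, ShipmentID, Weight} covers every attribute.
Any other superkey properly contains one of these, so there are no further candidate keys.

{CustomsCode, ShipmentID}, {ShipmentID, Weight}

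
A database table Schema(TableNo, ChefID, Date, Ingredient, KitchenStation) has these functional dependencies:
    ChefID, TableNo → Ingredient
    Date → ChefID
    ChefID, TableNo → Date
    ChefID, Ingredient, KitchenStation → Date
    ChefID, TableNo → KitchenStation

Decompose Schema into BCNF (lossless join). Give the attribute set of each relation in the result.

{ChefID, Date}; {Date, Ingredient, KitchenStation, TableNo}

Candidate keys of the original relation: {ChefID, TableNo}, {Date, TableNo}.
In {ChefID, Date, Ingredient, KitchenStation, TableNo}, {Date} is not a superkey ({Date}⁺ restricted to this set is {ChefID, Date}), so split on Date → ChefID into {ChefID, Date} and {Date, Ingredient, KitchenStation, TableNo}.
{ChefID, Date}: every determinant is a superkey — BCNF.
{Date, Ingredient, KitchenStation, TableNo}: every determinant is a superkey — BCNF.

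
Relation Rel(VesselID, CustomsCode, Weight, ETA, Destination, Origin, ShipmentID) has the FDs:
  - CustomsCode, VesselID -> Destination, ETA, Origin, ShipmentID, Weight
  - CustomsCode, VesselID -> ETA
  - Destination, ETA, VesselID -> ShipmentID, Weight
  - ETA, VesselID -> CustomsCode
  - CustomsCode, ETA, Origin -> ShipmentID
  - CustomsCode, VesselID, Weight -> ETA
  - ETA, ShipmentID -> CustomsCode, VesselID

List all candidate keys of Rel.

{CustomsCode, ETA, Origin}, {CustomsCode, VesselID}, {ETA, ShipmentID}, {ETA, VesselID}

{CustomsCode, VesselID}⁺ = {CustomsCode, Destination, ETA, Origin, ShipmentID, VesselID, Weight}, which is every attribute, so {CustomsCode, VesselID} is a candidate key.
{ETA, ShipmentID}⁺ = {CustomsCode, Destination, ETA, Origin, ShipmentID, VesselID, Weight}, which is every attribute, so {ETA, ShipmentID} is a candidate key.
{ETA, VesselID}⁺ = {CustomsCode, Destination, ETA, Origin, ShipmentID, VesselID, Weight}, which is every attribute, so {ETA, VesselID} is a candidate key.
{CustomsCode, ETA, Origin}⁺ = {CustomsCode, Destination, ETA, Origin, ShipmentID, VesselID, Weight}, which is every attribute, so {CustomsCode, ETA, Origin} is a candidate key.
No proper subset of any of these is a key, and no other minimal superkey exists.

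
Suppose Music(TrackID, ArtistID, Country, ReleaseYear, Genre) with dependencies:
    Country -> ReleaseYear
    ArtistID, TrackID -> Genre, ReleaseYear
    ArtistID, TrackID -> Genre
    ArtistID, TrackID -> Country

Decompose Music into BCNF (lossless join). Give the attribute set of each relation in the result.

{ArtistID, Country, Genre, TrackID}; {Country, ReleaseYear}

Candidate key of the original relation: {ArtistID, TrackID}.
Within {ArtistID, Country, Genre, ReleaseYear, TrackID}: {Country}⁺ ∩ {ArtistID, Country, Genre, ReleaseYear, TrackID} = {Country, ReleaseYear}, not the whole set, so Country -> ReleaseYear violates BCNF; decompose into {Country, ReleaseYear} and {ArtistID, Country, Genre, TrackID}.
{Country, ReleaseYear}: every determinant is a superkey — BCNF.
{ArtistID, Country, Genre, TrackID}: every determinant is a superkey — BCNF.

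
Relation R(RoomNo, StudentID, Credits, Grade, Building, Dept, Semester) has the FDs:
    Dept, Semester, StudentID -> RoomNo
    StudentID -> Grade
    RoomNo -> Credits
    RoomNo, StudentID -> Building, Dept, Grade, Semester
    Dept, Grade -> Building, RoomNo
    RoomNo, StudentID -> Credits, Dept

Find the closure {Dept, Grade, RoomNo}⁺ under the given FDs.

Start with {Dept, Grade, RoomNo}.
RoomNo -> Credits applies; add {Credits} → now {Credits, Dept, Grade, RoomNo}.
Dept, Grade -> Building, RoomNo applies; add {Building} → now {Building, Credits, Dept, Grade, RoomNo}.
No further FD applies.

{Building, Credits, Dept, Grade, RoomNo}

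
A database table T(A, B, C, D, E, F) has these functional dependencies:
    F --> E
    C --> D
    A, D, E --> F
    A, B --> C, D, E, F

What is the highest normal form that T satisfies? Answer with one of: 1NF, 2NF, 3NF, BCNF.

Candidate key: {A, B}. Prime attributes: {A, B}.
For F --> E we have {F}⁺ = {E, F}; {F} is not a superkey, so BCNF fails.
F --> E determines the non-prime attribute {E} from a non-superkey — 3NF is violated.
No proper subset of a key has a non-prime attribute in its closure, so there is no partial dependency; 2NF holds.

2NF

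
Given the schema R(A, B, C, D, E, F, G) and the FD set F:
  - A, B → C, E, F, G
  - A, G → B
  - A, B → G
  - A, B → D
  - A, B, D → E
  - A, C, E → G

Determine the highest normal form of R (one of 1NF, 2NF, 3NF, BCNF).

Candidate keys: {A, B}, {A, C, E}, {A, G}. Prime attributes: {A, B, C, E, G}.
The left-hand side of every FD is a superkey, so BCNF is satisfied.

BCNF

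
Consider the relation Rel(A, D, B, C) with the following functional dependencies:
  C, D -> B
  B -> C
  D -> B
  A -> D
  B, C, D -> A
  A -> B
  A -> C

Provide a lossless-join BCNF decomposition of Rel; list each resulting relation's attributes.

{A, B, D}; {B, C}

Candidate keys of the original relation: {A}, {D}.
{A, B, C, D}: {B} determines {B, C} here but is not a superkey — split on B -> C, giving {B, C} and {A, B, D}.
{B, C}: every determinant is a superkey — BCNF.
{A, B, D}: every determinant is a superkey — BCNF.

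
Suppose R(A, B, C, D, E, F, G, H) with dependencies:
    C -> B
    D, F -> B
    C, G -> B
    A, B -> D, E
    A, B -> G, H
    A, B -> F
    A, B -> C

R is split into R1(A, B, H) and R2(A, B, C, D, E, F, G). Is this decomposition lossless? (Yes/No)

Yes

Common attributes: {A, B}; their closure is {A, B, C, D, E, F, G, H}.
R1 is contained in that closure, so R1 ∩ R2 -> R1 holds and the join is lossless.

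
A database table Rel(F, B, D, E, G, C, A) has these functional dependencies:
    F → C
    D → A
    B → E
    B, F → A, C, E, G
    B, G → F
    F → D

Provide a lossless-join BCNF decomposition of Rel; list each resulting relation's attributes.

Candidate keys of the original relation: {B, F}, {B, G}.
In {A, B, C, D, E, F, G}, {F} is not a superkey ({F}⁺ restricted to this set is {A, C, D, F}), so split on F → A, C, D into {A, C, D, F} and {B, E, F, G}.
In {A, C, D, F}, {D} is not a superkey ({D}⁺ restricted to this set is {A, D}), so split on D → A into {A, D} and {C, D, F}.
{A, D}: every determinant is a superkey — BCNF.
{C, D, F}: every determinant is a superkey — BCNF.
In {B, E, F, G}, {B} is not a superkey ({B}⁺ restricted to this set is {B, E}), so split on B → E into {B, E} and {B, F, G}.
{B, E}: every determinant is a superkey — BCNF.
{B, F, G}: every determinant is a superkey — BCNF.

{A, D}; {B, E}; {B, F, G}; {C, D, F}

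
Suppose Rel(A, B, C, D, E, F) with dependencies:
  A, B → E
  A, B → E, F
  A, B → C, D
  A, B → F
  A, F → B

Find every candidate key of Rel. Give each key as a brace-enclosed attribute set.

{A, B}, {A, F}

{A} never appears on the right of any FD, so every key must include it.
{A, B}⁺ = {A, B, C, D, E, F}, which is every attribute, so {A, B} is a candidate key.
{A, F}⁺ = {A, B, C, D, E, F}, which is every attribute, so {A, F} is a candidate key.
These are minimal and exhaustive — every other superkey contains one of them.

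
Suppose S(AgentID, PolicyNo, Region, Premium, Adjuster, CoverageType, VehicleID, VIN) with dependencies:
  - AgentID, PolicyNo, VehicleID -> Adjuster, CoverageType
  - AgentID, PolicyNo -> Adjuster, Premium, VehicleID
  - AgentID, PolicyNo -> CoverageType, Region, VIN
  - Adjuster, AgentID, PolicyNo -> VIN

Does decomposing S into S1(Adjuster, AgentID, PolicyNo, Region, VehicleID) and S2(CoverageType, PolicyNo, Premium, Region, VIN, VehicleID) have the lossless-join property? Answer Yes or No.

The shared attributes are {PolicyNo, Region, VehicleID} and {PolicyNo, Region, VehicleID}⁺ = {PolicyNo, Region, VehicleID}.
S1 ⊄ {PolicyNo, Region, VehicleID} and S2 ⊄ {PolicyNo, Region, VehicleID}, so the split is lossy.

No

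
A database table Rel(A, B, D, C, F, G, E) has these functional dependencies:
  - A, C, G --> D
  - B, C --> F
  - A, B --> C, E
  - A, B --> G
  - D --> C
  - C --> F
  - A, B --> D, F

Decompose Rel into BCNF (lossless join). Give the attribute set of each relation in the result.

Candidate key of the original relation: {A, B}.
{A, B, C, D, E, F, G}: {A, C, G} determines {A, C, D, F, G} here but is not a superkey — split on A, C, G --> D, F, giving {A, C, D, F, G} and {A, B, C, E, G}.
{A, C, D, F, G}: {D} determines {C, D, F} here but is not a superkey — split on D --> C, F, giving {C, D, F} and {A, D, G}.
{C, D, F}: {C} determines {C, F} here but is not a superkey — split on C --> F, giving {C, F} and {C, D}.
{C, F} has no BCNF violation.
{C, D} has no BCNF violation.
{A, D, G} has no BCNF violation.
{A, B, C, E, G} has no BCNF violation.

{A, B, C, E, G}; {A, D, G}; {C, D}; {C, F}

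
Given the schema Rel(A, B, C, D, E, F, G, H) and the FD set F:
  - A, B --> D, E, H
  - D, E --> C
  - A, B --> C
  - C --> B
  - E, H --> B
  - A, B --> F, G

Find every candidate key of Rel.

No FD produces {A}, so it must be in every candidate key.
{A, B}⁺ = {A, B, C, D, E, F, G, H}, which is every attribute, so {A, B} is a candidate key.
{A, C}⁺ = {A, B, C, D, E, F, G, H}, which is every attribute, so {A, C} is a candidate key.
{A, D, E}⁺ = {A, B, C, D, E, F, G, H}, which is every attribute, so {A, D, E} is a candidate key.
{A, E, H}⁺ = {A, B, C, D, E, F, G, H}, which is every attribute, so {A, E, H} is a candidate key.
Any other superkey properly contains one of these, so there are no further candidate keys.

{A, B}, {A, C}, {A, D, E}, {A, E, H}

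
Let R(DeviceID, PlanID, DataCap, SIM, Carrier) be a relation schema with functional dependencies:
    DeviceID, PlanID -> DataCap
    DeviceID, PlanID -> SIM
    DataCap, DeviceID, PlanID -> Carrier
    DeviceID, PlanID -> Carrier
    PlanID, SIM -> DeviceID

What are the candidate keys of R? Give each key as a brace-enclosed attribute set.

{PlanID} never appears on the right of any FD, so every key must include it.
{DeviceID, PlanID}⁺ = {Carrier, DataCap, DeviceID, PlanID, SIM} — all of the relation — so {DeviceID, PlanID} is a candidate key.
{PlanID, SIM}⁺ = {Carrier, DataCap, DeviceID, PlanID, SIM} — all of the relation — so {PlanID, SIM} is a candidate key.
No proper subset of any of these is a key, and no other minimal superkey exists.

{DeviceID, PlanID}, {PlanID, SIM}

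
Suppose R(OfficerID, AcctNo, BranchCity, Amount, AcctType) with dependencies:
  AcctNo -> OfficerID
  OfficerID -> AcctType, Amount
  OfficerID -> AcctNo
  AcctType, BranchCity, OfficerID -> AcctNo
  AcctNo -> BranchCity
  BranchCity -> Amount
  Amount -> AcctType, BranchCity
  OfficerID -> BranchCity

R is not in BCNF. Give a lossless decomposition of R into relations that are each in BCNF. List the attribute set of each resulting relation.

{AcctNo, BranchCity, OfficerID}; {AcctType, Amount, BranchCity}

Candidate keys of the original relation: {AcctNo}, {OfficerID}.
In {AcctNo, AcctType, Amount, BranchCity, OfficerID}, {BranchCity} is not a superkey ({BranchCity}⁺ restricted to this set is {AcctType, Amount, BranchCity}), so split on BranchCity -> AcctType, Amount into {AcctType, Amount, BranchCity} and {AcctNo, BranchCity, OfficerID}.
{AcctType, Amount, BranchCity} is in BCNF.
{AcctNo, BranchCity, OfficerID} is in BCNF.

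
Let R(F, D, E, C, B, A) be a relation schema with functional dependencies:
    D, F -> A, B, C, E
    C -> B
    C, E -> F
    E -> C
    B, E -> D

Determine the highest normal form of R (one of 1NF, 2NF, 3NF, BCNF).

2NF

Candidate keys: {D, F}, {E}. Prime attributes: {D, E, F}.
For C -> B we have {C}⁺ = {B, C}; {C} is not a superkey, so BCNF fails.
C -> B determines the non-prime attribute {B} from a non-superkey — 3NF is violated.
No proper subset of a key has a non-prime attribute in its closure, so there is no partial dependency; 2NF holds.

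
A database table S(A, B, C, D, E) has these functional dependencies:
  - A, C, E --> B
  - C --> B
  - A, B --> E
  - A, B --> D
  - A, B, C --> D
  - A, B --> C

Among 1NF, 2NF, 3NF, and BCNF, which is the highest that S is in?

Candidate keys: {A, B}, {A, C}. Prime attributes: {A, B, C}.
C --> B breaks BCNF: {C}⁺ = {B, C}, so {C} is not a superkey.
Its right-hand attributes {B} are all prime, as are those of every other non-superkey FD — the relation is in 3NF.

3NF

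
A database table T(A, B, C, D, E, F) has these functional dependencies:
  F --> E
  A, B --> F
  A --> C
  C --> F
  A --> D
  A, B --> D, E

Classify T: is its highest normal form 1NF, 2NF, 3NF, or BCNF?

1NF

Candidate key: {A, B}. Prime attributes: {A, B}.
For F --> E we have {F}⁺ = {E, F}; {F} is not a superkey, so BCNF fails.
Because {E} is non-prime and the left side of F --> E is not a superkey, the relation is not in 3NF.
Since {A} ⊂ {A, B} and {A}⁺ ⊇ {C, D, E, F} with {C, D, E, F} non-prime, there is a partial dependency; 2NF fails.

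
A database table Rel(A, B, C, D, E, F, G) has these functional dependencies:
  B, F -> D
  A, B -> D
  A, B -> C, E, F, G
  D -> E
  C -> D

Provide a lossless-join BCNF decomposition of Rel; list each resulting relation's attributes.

{A, B, C, F, G}; {B, D, F}; {D, E}

Candidate key of the original relation: {A, B}.
In {A, B, C, D, E, F, G}, {B, F} is not a superkey ({B, F}⁺ restricted to this set is {B, D, E, F}), so split on B, F -> D, E into {B, D, E, F} and {A, B, C, F, G}.
In {B, D, E, F}, {D} is not a superkey ({D}⁺ restricted to this set is {D, E}), so split on D -> E into {D, E} and {B, D, F}.
{D, E}: every determinant is a superkey — BCNF.
{B, D, F}: every determinant is a superkey — BCNF.
{A, B, C, F, G}: every determinant is a superkey — BCNF.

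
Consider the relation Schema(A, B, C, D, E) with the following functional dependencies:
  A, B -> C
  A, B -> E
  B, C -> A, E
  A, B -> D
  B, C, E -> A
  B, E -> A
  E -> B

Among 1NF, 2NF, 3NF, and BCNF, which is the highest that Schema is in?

Candidate keys: {A, B}, {B, C}, {E}. Prime attributes: {A, B, C, E}.
Each dependency's left side is a superkey — BCNF holds.

BCNF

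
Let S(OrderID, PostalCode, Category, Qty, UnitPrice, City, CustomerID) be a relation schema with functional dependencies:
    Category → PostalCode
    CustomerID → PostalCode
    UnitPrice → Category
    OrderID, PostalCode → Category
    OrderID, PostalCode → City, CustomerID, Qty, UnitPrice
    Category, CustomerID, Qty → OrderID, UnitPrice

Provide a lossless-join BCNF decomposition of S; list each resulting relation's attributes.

Candidate keys of the original relation: {Category, CustomerID, Qty}, {Category, OrderID}, {CustomerID, OrderID}, {CustomerID, Qty, UnitPrice}, {OrderID, PostalCode}, {OrderID, UnitPrice}.
In {Category, City, CustomerID, OrderID, PostalCode, Qty, UnitPrice}, {Category} is not a superkey ({Category}⁺ restricted to this set is {Category, PostalCode}), so split on Category → PostalCode into {Category, PostalCode} and {Category, City, CustomerID, OrderID, Qty, UnitPrice}.
{Category, PostalCode} has no BCNF violation.
In {Category, City, CustomerID, OrderID, Qty, UnitPrice}, {UnitPrice} is not a superkey ({UnitPrice}⁺ restricted to this set is {Category, UnitPrice}), so split on UnitPrice → Category into {Category, UnitPrice} and {City, CustomerID, OrderID, Qty, UnitPrice}.
{Category, UnitPrice} has no BCNF violation.
{City, CustomerID, OrderID, Qty, UnitPrice} has no BCNF violation.

{Category, PostalCode}; {Category, UnitPrice}; {City, CustomerID, OrderID, Qty, UnitPrice}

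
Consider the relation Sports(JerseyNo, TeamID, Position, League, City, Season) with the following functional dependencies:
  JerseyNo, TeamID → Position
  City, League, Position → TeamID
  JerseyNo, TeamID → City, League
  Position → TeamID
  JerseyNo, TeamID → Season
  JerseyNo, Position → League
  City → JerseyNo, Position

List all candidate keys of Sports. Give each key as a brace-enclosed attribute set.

{City} is a candidate key since {City}⁺ = {City, JerseyNo, League, Position, Season, TeamID} covers every attribute.
{JerseyNo, Position} is a candidate key since {JerseyNo, Position}⁺ = {City, JerseyNo, League, Position, Season, TeamID} covers every attribute.
{JerseyNo, TeamID} is a candidate key since {JerseyNo, TeamID}⁺ = {City, JerseyNo, League, Position, Season, TeamID} covers every attribute.
Any other superkey properly contains one of these, so there are no further candidate keys.

{City}, {JerseyNo, Position}, {JerseyNo, TeamID}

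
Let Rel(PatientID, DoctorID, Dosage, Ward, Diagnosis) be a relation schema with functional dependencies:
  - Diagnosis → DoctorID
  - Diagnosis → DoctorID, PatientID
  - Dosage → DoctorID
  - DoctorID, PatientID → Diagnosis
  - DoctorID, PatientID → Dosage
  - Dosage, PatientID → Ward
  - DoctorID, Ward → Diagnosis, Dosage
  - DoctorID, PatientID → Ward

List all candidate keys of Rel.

{Diagnosis}⁺ = {Diagnosis, DoctorID, Dosage, PatientID, Ward}, which is every attribute, so {Diagnosis} is a candidate key.
{DoctorID, PatientID}⁺ = {Diagnosis, DoctorID, Dosage, PatientID, Ward}, which is every attribute, so {DoctorID, PatientID} is a candidate key.
{DoctorID, Ward}⁺ = {Diagnosis, DoctorID, Dosage, PatientID, Ward}, which is every attribute, so {DoctorID, Ward} is a candidate key.
{Dosage, PatientID}⁺ = {Diagnosis, DoctorID, Dosage, PatientID, Ward}, which is every attribute, so {Dosage, PatientID} is a candidate key.
{Dosage, Ward}⁺ = {Diagnosis, DoctorID, Dosage, PatientID, Ward}, which is every attribute, so {Dosage, Ward} is a candidate key.
No proper subset of any of these is a key, and no other minimal superkey exists.

{Diagnosis}, {DoctorID, PatientID}, {DoctorID, Ward}, {Dosage, PatientID}, {Dosage, Ward}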